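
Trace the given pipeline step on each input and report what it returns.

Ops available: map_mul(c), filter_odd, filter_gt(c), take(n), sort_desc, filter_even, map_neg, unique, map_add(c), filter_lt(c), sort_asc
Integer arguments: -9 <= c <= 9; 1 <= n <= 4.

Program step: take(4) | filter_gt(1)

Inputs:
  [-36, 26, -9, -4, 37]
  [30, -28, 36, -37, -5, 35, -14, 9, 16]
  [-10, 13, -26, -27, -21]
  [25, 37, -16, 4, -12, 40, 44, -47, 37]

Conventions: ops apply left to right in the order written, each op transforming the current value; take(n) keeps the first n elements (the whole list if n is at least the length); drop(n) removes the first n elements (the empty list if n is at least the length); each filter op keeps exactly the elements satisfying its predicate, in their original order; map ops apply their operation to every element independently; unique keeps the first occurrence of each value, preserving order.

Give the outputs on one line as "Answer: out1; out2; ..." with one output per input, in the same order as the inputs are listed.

[26]; [30, 36]; [13]; [25, 37, 4]

Execution, op by op:
  [-36, 26, -9, -4, 37] -> [-36, 26, -9, -4] -> [26]
  [30, -28, 36, -37, -5, 35, -14, 9, 16] -> [30, -28, 36, -37] -> [30, 36]
  [-10, 13, -26, -27, -21] -> [-10, 13, -26, -27] -> [13]
  [25, 37, -16, 4, -12, 40, 44, -47, 37] -> [25, 37, -16, 4] -> [25, 37, 4]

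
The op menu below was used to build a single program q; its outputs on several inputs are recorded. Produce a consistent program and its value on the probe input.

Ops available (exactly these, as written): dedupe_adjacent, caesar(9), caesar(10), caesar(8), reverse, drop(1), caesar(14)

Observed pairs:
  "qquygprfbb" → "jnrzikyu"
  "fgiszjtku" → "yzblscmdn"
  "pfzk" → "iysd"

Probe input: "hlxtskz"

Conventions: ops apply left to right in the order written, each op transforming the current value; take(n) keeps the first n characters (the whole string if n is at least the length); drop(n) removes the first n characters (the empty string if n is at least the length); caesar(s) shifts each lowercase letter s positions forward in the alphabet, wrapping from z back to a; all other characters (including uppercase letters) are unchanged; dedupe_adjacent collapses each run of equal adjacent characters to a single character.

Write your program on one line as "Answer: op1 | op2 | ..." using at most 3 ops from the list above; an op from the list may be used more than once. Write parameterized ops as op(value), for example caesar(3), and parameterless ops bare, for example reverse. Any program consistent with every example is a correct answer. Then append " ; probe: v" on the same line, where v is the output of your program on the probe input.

dedupe_adjacent | caesar(10) | caesar(9) ; probe: "aeqmlds"

Check, running the answer program on each example:
  "qquygprfbb" -> "quygprfb" -> "aeiqzbpl" -> "jnrzikyu"
  "fgiszjtku" -> "fgiszjtku" -> "pqscjtdue" -> "yzblscmdn"
  "pfzk" -> "pfzk" -> "zpju" -> "iysd"
  probe: "hlxtskz" -> "hlxtskz" -> "rvhdcuj" -> "aeqmlds"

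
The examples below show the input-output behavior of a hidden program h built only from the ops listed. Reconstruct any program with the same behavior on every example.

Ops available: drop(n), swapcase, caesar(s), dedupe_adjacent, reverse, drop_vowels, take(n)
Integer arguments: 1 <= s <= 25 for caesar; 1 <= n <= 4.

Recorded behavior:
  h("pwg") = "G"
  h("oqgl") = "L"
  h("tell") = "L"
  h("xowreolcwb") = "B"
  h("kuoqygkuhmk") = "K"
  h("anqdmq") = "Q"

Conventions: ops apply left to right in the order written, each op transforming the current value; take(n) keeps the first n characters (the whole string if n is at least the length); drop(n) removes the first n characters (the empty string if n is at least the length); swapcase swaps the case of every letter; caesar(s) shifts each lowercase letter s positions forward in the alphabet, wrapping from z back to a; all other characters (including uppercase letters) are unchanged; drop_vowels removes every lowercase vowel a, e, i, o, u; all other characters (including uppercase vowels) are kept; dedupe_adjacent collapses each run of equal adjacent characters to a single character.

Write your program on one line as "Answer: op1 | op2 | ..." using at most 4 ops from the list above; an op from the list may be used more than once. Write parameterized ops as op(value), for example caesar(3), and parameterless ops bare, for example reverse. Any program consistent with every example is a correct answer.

reverse | dedupe_adjacent | take(1) | swapcase

Check, running the answer program on each example:
  "pwg" -> "gwp" -> "gwp" -> "g" -> "G"
  "oqgl" -> "lgqo" -> "lgqo" -> "l" -> "L"
  "tell" -> "llet" -> "let" -> "l" -> "L"
  "xowreolcwb" -> "bwcloerwox" -> "bwcloerwox" -> "b" -> "B"
  "kuoqygkuhmk" -> "kmhukgyqouk" -> "kmhukgyqouk" -> "k" -> "K"
  "anqdmq" -> "qmdqna" -> "qmdqna" -> "q" -> "Q"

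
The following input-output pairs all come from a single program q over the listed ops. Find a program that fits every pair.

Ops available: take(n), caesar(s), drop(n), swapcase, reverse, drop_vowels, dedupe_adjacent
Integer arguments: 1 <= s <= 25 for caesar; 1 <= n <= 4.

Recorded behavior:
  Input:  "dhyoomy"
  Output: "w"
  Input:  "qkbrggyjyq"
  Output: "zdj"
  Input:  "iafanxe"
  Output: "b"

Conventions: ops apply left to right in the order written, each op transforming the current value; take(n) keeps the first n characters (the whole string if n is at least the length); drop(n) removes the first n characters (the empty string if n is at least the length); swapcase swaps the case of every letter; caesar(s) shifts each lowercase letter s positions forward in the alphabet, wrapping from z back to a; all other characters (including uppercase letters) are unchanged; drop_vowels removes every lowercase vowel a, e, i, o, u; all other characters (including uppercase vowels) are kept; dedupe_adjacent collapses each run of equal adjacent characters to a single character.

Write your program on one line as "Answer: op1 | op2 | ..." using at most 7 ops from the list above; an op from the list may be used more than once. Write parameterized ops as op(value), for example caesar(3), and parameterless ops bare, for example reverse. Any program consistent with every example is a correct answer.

reverse | caesar(13) | drop_vowels | drop(2) | caesar(6) | drop(3)

Check, running the answer program on each example:
  "dhyoomy" -> "ymooyhd" -> "lzbbluq" -> "lzbblq" -> "bblq" -> "hhrw" -> "w"
  "qkbrggyjyq" -> "qyjyggrbkq" -> "dlwltteoxd" -> "dlwlttxd" -> "wlttxd" -> "crzzdj" -> "zdj"
  "iafanxe" -> "exnafai" -> "rkansnv" -> "rknsnv" -> "nsnv" -> "tytb" -> "b"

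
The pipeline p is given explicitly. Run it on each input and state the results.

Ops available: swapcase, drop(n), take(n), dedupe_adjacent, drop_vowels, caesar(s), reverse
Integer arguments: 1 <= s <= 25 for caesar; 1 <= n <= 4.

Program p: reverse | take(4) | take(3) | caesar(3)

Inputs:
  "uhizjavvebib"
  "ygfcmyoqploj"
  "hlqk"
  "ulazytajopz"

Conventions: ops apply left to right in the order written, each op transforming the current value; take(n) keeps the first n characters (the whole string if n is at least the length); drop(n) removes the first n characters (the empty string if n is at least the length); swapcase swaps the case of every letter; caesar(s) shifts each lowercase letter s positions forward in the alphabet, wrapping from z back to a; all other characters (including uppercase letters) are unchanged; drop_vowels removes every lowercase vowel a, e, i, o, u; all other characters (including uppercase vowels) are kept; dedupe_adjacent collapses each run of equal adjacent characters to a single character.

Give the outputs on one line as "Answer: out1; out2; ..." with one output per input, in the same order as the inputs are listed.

Execution, op by op:
  "uhizjavvebib" -> "bibevvajzihu" -> "bibe" -> "bib" -> "ele"
  "ygfcmyoqploj" -> "jolpqoymcfgy" -> "jolp" -> "jol" -> "mro"
  "hlqk" -> "kqlh" -> "kqlh" -> "kql" -> "nto"
  "ulazytajopz" -> "zpojatyzalu" -> "zpoj" -> "zpo" -> "csr"

"ele"; "mro"; "nto"; "csr"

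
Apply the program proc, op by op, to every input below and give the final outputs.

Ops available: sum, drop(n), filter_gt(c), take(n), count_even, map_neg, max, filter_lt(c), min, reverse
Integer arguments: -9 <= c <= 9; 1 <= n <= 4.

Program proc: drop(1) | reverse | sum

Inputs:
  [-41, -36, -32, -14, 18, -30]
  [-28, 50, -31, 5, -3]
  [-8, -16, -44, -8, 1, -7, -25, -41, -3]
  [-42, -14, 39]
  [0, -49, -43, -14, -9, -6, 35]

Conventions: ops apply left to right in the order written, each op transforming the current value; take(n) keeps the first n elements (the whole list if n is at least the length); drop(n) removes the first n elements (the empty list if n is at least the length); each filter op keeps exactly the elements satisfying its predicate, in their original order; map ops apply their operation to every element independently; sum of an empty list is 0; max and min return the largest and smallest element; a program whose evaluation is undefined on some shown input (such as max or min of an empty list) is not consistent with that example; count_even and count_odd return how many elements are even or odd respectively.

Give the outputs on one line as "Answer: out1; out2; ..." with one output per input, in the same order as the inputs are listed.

Execution, op by op:
  [-41, -36, -32, -14, 18, -30] -> [-36, -32, -14, 18, -30] -> [-30, 18, -14, -32, -36] -> -94
  [-28, 50, -31, 5, -3] -> [50, -31, 5, -3] -> [-3, 5, -31, 50] -> 21
  [-8, -16, -44, -8, 1, -7, -25, -41, -3] -> [-16, -44, -8, 1, -7, -25, -41, -3] -> [-3, -41, -25, -7, 1, -8, -44, -16] -> -143
  [-42, -14, 39] -> [-14, 39] -> [39, -14] -> 25
  [0, -49, -43, -14, -9, -6, 35] -> [-49, -43, -14, -9, -6, 35] -> [35, -6, -9, -14, -43, -49] -> -86

-94; 21; -143; 25; -86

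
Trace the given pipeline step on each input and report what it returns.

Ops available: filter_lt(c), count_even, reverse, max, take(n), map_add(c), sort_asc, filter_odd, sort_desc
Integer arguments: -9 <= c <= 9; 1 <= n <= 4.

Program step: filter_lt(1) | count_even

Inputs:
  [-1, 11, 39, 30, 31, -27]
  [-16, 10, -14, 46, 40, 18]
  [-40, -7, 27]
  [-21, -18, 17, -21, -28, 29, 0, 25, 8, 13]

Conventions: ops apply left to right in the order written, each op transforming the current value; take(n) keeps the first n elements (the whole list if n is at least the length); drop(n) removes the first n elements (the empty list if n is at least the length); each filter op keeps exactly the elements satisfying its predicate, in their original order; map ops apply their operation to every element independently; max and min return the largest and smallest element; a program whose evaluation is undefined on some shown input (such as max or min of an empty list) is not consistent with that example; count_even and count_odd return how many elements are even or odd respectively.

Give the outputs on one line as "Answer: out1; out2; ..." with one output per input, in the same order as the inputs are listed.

Execution, op by op:
  [-1, 11, 39, 30, 31, -27] -> [-1, -27] -> 0
  [-16, 10, -14, 46, 40, 18] -> [-16, -14] -> 2
  [-40, -7, 27] -> [-40, -7] -> 1
  [-21, -18, 17, -21, -28, 29, 0, 25, 8, 13] -> [-21, -18, -21, -28, 0] -> 3

0; 2; 1; 3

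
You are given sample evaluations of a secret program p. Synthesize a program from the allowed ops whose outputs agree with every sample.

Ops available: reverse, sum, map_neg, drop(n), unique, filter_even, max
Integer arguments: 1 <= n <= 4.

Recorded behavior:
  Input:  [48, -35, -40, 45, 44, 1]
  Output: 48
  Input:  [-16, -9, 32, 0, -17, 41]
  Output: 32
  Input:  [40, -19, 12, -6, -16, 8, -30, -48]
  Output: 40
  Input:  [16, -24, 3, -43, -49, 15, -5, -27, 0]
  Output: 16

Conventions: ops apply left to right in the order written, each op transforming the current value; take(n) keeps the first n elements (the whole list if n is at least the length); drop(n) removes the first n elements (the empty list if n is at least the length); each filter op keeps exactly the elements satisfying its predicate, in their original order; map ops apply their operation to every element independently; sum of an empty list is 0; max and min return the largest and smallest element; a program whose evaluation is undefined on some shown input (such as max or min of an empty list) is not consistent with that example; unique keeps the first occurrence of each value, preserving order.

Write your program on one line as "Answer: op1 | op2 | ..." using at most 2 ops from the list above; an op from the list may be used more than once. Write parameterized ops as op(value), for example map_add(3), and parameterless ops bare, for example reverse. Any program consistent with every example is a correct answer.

filter_even | max

Check, running the answer program on each example:
  [48, -35, -40, 45, 44, 1] -> [48, -40, 44] -> 48
  [-16, -9, 32, 0, -17, 41] -> [-16, 32, 0] -> 32
  [40, -19, 12, -6, -16, 8, -30, -48] -> [40, 12, -6, -16, 8, -30, -48] -> 40
  [16, -24, 3, -43, -49, 15, -5, -27, 0] -> [16, -24, 0] -> 16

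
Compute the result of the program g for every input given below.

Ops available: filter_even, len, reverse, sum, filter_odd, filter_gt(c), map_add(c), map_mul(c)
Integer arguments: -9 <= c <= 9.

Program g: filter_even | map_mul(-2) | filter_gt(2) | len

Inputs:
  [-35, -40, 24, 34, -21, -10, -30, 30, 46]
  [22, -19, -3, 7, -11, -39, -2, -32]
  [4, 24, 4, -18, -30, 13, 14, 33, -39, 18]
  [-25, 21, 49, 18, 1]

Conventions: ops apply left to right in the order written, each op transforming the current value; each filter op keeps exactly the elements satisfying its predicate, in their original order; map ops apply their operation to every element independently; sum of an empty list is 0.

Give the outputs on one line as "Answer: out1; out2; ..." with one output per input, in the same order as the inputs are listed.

3; 2; 2; 0

Execution, op by op:
  [-35, -40, 24, 34, -21, -10, -30, 30, 46] -> [-40, 24, 34, -10, -30, 30, 46] -> [80, -48, -68, 20, 60, -60, -92] -> [80, 20, 60] -> 3
  [22, -19, -3, 7, -11, -39, -2, -32] -> [22, -2, -32] -> [-44, 4, 64] -> [4, 64] -> 2
  [4, 24, 4, -18, -30, 13, 14, 33, -39, 18] -> [4, 24, 4, -18, -30, 14, 18] -> [-8, -48, -8, 36, 60, -28, -36] -> [36, 60] -> 2
  [-25, 21, 49, 18, 1] -> [18] -> [-36] -> [] -> 0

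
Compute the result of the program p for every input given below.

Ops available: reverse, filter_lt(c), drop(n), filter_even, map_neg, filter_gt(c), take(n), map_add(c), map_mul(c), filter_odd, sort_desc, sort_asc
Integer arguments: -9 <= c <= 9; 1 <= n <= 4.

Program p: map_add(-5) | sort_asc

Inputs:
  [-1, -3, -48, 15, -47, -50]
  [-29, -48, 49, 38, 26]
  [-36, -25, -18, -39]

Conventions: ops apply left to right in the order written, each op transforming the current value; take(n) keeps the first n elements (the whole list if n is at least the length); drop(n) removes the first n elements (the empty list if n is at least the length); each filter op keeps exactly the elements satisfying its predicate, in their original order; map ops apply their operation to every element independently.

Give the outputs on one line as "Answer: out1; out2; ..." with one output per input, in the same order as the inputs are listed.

[-55, -53, -52, -8, -6, 10]; [-53, -34, 21, 33, 44]; [-44, -41, -30, -23]

Execution, op by op:
  [-1, -3, -48, 15, -47, -50] -> [-6, -8, -53, 10, -52, -55] -> [-55, -53, -52, -8, -6, 10]
  [-29, -48, 49, 38, 26] -> [-34, -53, 44, 33, 21] -> [-53, -34, 21, 33, 44]
  [-36, -25, -18, -39] -> [-41, -30, -23, -44] -> [-44, -41, -30, -23]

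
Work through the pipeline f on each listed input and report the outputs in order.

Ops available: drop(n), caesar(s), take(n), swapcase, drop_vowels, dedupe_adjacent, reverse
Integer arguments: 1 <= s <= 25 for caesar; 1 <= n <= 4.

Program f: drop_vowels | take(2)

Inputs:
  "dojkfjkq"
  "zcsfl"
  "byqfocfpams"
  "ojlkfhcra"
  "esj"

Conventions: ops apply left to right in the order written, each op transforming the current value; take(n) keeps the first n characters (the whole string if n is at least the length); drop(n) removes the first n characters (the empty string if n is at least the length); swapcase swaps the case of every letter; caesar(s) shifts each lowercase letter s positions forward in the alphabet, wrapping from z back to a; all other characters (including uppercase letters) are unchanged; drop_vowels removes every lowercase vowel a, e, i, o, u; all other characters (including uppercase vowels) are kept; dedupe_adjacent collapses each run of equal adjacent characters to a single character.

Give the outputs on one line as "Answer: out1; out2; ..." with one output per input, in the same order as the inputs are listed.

"dj"; "zc"; "by"; "jl"; "sj"

Execution, op by op:
  "dojkfjkq" -> "djkfjkq" -> "dj"
  "zcsfl" -> "zcsfl" -> "zc"
  "byqfocfpams" -> "byqfcfpms" -> "by"
  "ojlkfhcra" -> "jlkfhcr" -> "jl"
  "esj" -> "sj" -> "sj"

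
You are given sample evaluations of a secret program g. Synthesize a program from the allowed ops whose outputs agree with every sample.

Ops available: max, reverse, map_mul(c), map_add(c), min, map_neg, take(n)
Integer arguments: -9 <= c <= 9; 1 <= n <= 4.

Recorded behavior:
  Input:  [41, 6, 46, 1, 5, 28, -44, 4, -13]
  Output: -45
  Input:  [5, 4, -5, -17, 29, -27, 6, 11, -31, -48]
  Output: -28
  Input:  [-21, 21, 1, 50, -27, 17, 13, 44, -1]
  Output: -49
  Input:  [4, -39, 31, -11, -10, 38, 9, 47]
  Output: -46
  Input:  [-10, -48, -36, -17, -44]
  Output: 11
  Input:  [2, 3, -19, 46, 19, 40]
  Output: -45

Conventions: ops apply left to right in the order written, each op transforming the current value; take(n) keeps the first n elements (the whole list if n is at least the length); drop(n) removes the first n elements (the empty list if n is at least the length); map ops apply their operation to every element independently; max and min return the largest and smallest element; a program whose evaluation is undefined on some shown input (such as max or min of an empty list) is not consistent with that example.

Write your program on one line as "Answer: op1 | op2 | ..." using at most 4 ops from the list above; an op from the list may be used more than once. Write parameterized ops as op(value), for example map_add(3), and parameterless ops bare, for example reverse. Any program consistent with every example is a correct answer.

map_add(-9) | map_add(8) | map_neg | min

Check, running the answer program on each example:
  [41, 6, 46, 1, 5, 28, -44, 4, -13] -> [32, -3, 37, -8, -4, 19, -53, -5, -22] -> [40, 5, 45, 0, 4, 27, -45, 3, -14] -> [-40, -5, -45, 0, -4, -27, 45, -3, 14] -> -45
  [5, 4, -5, -17, 29, -27, 6, 11, -31, -48] -> [-4, -5, -14, -26, 20, -36, -3, 2, -40, -57] -> [4, 3, -6, -18, 28, -28, 5, 10, -32, -49] -> [-4, -3, 6, 18, -28, 28, -5, -10, 32, 49] -> -28
  [-21, 21, 1, 50, -27, 17, 13, 44, -1] -> [-30, 12, -8, 41, -36, 8, 4, 35, -10] -> [-22, 20, 0, 49, -28, 16, 12, 43, -2] -> [22, -20, 0, -49, 28, -16, -12, -43, 2] -> -49
  [4, -39, 31, -11, -10, 38, 9, 47] -> [-5, -48, 22, -20, -19, 29, 0, 38] -> [3, -40, 30, -12, -11, 37, 8, 46] -> [-3, 40, -30, 12, 11, -37, -8, -46] -> -46
  [-10, -48, -36, -17, -44] -> [-19, -57, -45, -26, -53] -> [-11, -49, -37, -18, -45] -> [11, 49, 37, 18, 45] -> 11
  [2, 3, -19, 46, 19, 40] -> [-7, -6, -28, 37, 10, 31] -> [1, 2, -20, 45, 18, 39] -> [-1, -2, 20, -45, -18, -39] -> -45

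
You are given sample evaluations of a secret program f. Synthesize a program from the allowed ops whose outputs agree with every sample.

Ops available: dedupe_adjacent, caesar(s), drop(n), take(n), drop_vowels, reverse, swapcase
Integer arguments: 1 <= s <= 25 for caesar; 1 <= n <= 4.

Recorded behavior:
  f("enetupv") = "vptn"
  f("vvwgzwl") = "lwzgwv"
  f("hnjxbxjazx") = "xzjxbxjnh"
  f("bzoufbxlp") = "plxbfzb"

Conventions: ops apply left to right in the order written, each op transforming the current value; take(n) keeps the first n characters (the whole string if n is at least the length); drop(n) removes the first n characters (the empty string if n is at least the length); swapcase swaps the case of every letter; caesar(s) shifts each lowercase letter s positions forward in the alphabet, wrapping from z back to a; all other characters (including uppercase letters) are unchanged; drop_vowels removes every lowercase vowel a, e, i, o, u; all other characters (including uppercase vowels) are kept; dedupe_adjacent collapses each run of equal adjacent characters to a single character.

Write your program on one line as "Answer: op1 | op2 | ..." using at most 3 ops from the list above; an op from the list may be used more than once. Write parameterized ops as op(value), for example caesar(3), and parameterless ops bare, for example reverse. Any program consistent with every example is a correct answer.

drop_vowels | dedupe_adjacent | reverse

Check, running the answer program on each example:
  "enetupv" -> "ntpv" -> "ntpv" -> "vptn"
  "vvwgzwl" -> "vvwgzwl" -> "vwgzwl" -> "lwzgwv"
  "hnjxbxjazx" -> "hnjxbxjzx" -> "hnjxbxjzx" -> "xzjxbxjnh"
  "bzoufbxlp" -> "bzfbxlp" -> "bzfbxlp" -> "plxbfzb"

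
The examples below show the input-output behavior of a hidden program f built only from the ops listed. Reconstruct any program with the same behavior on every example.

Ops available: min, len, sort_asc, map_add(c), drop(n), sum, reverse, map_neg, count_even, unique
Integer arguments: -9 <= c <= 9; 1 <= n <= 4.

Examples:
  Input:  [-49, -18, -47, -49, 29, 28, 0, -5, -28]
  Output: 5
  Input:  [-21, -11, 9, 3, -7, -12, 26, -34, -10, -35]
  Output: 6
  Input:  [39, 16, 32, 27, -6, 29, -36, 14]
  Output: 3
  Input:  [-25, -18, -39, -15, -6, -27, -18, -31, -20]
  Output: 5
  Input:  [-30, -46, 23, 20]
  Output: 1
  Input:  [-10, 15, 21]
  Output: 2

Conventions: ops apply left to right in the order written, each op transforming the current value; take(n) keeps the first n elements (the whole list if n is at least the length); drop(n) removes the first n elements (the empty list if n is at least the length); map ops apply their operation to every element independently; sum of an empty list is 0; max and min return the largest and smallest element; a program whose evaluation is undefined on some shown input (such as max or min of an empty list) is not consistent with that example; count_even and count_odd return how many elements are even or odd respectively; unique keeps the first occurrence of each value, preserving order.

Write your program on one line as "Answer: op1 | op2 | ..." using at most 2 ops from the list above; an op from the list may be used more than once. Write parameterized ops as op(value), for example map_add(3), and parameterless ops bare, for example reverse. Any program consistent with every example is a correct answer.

map_add(-1) | count_even

Check, running the answer program on each example:
  [-49, -18, -47, -49, 29, 28, 0, -5, -28] -> [-50, -19, -48, -50, 28, 27, -1, -6, -29] -> 5
  [-21, -11, 9, 3, -7, -12, 26, -34, -10, -35] -> [-22, -12, 8, 2, -8, -13, 25, -35, -11, -36] -> 6
  [39, 16, 32, 27, -6, 29, -36, 14] -> [38, 15, 31, 26, -7, 28, -37, 13] -> 3
  [-25, -18, -39, -15, -6, -27, -18, -31, -20] -> [-26, -19, -40, -16, -7, -28, -19, -32, -21] -> 5
  [-30, -46, 23, 20] -> [-31, -47, 22, 19] -> 1
  [-10, 15, 21] -> [-11, 14, 20] -> 2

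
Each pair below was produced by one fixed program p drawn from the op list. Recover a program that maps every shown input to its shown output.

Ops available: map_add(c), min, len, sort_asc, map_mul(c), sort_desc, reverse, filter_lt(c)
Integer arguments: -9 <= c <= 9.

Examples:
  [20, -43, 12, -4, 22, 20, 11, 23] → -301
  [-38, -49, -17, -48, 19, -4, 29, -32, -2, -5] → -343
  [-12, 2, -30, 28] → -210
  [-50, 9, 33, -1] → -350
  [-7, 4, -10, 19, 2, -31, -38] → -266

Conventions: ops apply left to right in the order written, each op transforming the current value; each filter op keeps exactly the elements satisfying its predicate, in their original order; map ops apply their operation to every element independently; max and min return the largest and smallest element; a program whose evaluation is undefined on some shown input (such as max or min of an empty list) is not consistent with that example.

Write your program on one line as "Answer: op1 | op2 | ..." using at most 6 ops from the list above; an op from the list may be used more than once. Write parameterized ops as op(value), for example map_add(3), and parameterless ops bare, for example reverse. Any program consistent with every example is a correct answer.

sort_desc | reverse | map_mul(7) | filter_lt(0) | min

Check, running the answer program on each example:
  [20, -43, 12, -4, 22, 20, 11, 23] -> [23, 22, 20, 20, 12, 11, -4, -43] -> [-43, -4, 11, 12, 20, 20, 22, 23] -> [-301, -28, 77, 84, 140, 140, 154, 161] -> [-301, -28] -> -301
  [-38, -49, -17, -48, 19, -4, 29, -32, -2, -5] -> [29, 19, -2, -4, -5, -17, -32, -38, -48, -49] -> [-49, -48, -38, -32, -17, -5, -4, -2, 19, 29] -> [-343, -336, -266, -224, -119, -35, -28, -14, 133, 203] -> [-343, -336, -266, -224, -119, -35, -28, -14] -> -343
  [-12, 2, -30, 28] -> [28, 2, -12, -30] -> [-30, -12, 2, 28] -> [-210, -84, 14, 196] -> [-210, -84] -> -210
  [-50, 9, 33, -1] -> [33, 9, -1, -50] -> [-50, -1, 9, 33] -> [-350, -7, 63, 231] -> [-350, -7] -> -350
  [-7, 4, -10, 19, 2, -31, -38] -> [19, 4, 2, -7, -10, -31, -38] -> [-38, -31, -10, -7, 2, 4, 19] -> [-266, -217, -70, -49, 14, 28, 133] -> [-266, -217, -70, -49] -> -266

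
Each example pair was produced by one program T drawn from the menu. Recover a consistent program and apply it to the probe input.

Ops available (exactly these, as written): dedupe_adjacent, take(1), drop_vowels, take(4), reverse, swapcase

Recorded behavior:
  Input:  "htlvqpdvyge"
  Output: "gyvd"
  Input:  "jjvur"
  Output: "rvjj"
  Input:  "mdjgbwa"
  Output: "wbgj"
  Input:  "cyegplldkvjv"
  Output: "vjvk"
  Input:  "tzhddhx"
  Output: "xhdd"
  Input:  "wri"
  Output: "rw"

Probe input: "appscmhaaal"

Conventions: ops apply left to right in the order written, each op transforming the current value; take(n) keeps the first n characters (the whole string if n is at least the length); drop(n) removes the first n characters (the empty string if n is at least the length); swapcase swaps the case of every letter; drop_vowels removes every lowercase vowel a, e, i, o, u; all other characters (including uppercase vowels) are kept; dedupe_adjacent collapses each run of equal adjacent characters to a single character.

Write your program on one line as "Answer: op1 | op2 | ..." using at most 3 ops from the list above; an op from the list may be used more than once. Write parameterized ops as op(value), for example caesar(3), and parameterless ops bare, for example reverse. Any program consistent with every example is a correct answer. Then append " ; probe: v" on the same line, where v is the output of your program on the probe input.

drop_vowels | reverse | take(4) ; probe: "lhmc"

Check, running the answer program on each example:
  "htlvqpdvyge" -> "htlvqpdvyg" -> "gyvdpqvlth" -> "gyvd"
  "jjvur" -> "jjvr" -> "rvjj" -> "rvjj"
  "mdjgbwa" -> "mdjgbw" -> "wbgjdm" -> "wbgj"
  "cyegplldkvjv" -> "cygplldkvjv" -> "vjvkdllpgyc" -> "vjvk"
  "tzhddhx" -> "tzhddhx" -> "xhddhzt" -> "xhdd"
  "wri" -> "wr" -> "rw" -> "rw"
  probe: "appscmhaaal" -> "ppscmhl" -> "lhmcspp" -> "lhmc"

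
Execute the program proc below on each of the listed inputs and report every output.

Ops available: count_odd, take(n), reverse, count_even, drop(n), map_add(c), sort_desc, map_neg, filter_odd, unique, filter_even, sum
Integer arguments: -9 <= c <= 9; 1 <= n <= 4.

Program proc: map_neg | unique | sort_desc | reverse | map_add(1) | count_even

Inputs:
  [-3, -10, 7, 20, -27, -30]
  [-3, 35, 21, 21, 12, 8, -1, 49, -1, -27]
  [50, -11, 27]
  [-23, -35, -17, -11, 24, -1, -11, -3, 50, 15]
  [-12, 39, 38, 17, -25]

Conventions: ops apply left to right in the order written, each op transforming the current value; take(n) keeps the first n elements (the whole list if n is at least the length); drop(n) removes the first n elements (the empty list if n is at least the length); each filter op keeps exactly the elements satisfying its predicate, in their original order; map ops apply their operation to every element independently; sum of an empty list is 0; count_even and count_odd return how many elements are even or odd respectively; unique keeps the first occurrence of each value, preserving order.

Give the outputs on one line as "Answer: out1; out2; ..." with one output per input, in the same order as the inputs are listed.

Execution, op by op:
  [-3, -10, 7, 20, -27, -30] -> [3, 10, -7, -20, 27, 30] -> [3, 10, -7, -20, 27, 30] -> [30, 27, 10, 3, -7, -20] -> [-20, -7, 3, 10, 27, 30] -> [-19, -6, 4, 11, 28, 31] -> 3
  [-3, 35, 21, 21, 12, 8, -1, 49, -1, -27] -> [3, -35, -21, -21, -12, -8, 1, -49, 1, 27] -> [3, -35, -21, -12, -8, 1, -49, 27] -> [27, 3, 1, -8, -12, -21, -35, -49] -> [-49, -35, -21, -12, -8, 1, 3, 27] -> [-48, -34, -20, -11, -7, 2, 4, 28] -> 6
  [50, -11, 27] -> [-50, 11, -27] -> [-50, 11, -27] -> [11, -27, -50] -> [-50, -27, 11] -> [-49, -26, 12] -> 2
  [-23, -35, -17, -11, 24, -1, -11, -3, 50, 15] -> [23, 35, 17, 11, -24, 1, 11, 3, -50, -15] -> [23, 35, 17, 11, -24, 1, 3, -50, -15] -> [35, 23, 17, 11, 3, 1, -15, -24, -50] -> [-50, -24, -15, 1, 3, 11, 17, 23, 35] -> [-49, -23, -14, 2, 4, 12, 18, 24, 36] -> 7
  [-12, 39, 38, 17, -25] -> [12, -39, -38, -17, 25] -> [12, -39, -38, -17, 25] -> [25, 12, -17, -38, -39] -> [-39, -38, -17, 12, 25] -> [-38, -37, -16, 13, 26] -> 3

3; 6; 2; 7; 3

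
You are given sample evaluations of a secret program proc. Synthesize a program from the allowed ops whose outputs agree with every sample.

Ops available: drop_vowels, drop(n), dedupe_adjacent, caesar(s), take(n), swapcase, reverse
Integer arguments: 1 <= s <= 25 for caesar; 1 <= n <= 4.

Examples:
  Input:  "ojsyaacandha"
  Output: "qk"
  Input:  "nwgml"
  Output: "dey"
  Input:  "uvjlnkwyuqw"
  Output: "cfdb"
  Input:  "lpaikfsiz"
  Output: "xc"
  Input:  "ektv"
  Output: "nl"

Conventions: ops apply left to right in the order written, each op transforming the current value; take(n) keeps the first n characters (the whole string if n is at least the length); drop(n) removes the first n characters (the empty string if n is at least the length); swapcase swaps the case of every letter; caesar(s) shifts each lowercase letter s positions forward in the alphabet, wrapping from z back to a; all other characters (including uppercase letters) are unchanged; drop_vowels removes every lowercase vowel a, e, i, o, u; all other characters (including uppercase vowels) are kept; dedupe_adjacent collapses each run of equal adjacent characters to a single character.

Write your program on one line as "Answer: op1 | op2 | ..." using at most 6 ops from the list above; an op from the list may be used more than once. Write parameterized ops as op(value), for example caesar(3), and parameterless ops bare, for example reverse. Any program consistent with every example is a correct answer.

drop(2) | take(4) | drop_vowels | reverse | caesar(18)

Check, running the answer program on each example:
  "ojsyaacandha" -> "syaacandha" -> "syaa" -> "sy" -> "ys" -> "qk"
  "nwgml" -> "gml" -> "gml" -> "gml" -> "lmg" -> "dey"
  "uvjlnkwyuqw" -> "jlnkwyuqw" -> "jlnk" -> "jlnk" -> "knlj" -> "cfdb"
  "lpaikfsiz" -> "aikfsiz" -> "aikf" -> "kf" -> "fk" -> "xc"
  "ektv" -> "tv" -> "tv" -> "tv" -> "vt" -> "nl"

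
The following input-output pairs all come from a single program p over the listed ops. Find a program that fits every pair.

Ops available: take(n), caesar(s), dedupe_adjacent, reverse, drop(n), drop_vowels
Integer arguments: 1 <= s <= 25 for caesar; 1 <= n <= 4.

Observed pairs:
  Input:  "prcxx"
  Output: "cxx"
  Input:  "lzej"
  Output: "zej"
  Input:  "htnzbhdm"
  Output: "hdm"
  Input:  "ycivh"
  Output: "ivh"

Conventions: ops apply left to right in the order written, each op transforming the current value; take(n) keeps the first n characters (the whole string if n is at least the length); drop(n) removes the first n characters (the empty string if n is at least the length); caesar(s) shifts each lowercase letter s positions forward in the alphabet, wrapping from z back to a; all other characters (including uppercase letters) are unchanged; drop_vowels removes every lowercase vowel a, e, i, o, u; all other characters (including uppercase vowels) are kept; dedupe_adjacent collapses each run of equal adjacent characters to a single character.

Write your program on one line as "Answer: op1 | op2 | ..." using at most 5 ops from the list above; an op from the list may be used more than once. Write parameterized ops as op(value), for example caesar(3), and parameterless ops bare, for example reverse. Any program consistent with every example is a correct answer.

drop(1) | reverse | take(3) | reverse

Check, running the answer program on each example:
  "prcxx" -> "rcxx" -> "xxcr" -> "xxc" -> "cxx"
  "lzej" -> "zej" -> "jez" -> "jez" -> "zej"
  "htnzbhdm" -> "tnzbhdm" -> "mdhbznt" -> "mdh" -> "hdm"
  "ycivh" -> "civh" -> "hvic" -> "hvi" -> "ivh"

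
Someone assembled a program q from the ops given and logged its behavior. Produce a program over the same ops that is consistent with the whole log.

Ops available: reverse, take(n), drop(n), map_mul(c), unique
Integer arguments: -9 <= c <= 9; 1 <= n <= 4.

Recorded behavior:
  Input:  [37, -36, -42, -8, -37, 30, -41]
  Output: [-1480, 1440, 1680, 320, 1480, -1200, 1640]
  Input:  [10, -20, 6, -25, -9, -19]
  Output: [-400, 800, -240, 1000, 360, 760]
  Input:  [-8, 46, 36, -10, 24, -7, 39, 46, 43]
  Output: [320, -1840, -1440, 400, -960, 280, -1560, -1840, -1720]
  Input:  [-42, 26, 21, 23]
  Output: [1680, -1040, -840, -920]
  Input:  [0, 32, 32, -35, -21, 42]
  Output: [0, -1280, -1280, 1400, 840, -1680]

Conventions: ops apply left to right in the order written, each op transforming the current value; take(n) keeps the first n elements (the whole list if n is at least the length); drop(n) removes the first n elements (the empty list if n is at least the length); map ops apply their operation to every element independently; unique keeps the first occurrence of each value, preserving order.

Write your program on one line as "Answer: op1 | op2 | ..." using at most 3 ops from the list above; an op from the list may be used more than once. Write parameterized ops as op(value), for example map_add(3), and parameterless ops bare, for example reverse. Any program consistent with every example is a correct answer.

map_mul(-5) | map_mul(8)

Check, running the answer program on each example:
  [37, -36, -42, -8, -37, 30, -41] -> [-185, 180, 210, 40, 185, -150, 205] -> [-1480, 1440, 1680, 320, 1480, -1200, 1640]
  [10, -20, 6, -25, -9, -19] -> [-50, 100, -30, 125, 45, 95] -> [-400, 800, -240, 1000, 360, 760]
  [-8, 46, 36, -10, 24, -7, 39, 46, 43] -> [40, -230, -180, 50, -120, 35, -195, -230, -215] -> [320, -1840, -1440, 400, -960, 280, -1560, -1840, -1720]
  [-42, 26, 21, 23] -> [210, -130, -105, -115] -> [1680, -1040, -840, -920]
  [0, 32, 32, -35, -21, 42] -> [0, -160, -160, 175, 105, -210] -> [0, -1280, -1280, 1400, 840, -1680]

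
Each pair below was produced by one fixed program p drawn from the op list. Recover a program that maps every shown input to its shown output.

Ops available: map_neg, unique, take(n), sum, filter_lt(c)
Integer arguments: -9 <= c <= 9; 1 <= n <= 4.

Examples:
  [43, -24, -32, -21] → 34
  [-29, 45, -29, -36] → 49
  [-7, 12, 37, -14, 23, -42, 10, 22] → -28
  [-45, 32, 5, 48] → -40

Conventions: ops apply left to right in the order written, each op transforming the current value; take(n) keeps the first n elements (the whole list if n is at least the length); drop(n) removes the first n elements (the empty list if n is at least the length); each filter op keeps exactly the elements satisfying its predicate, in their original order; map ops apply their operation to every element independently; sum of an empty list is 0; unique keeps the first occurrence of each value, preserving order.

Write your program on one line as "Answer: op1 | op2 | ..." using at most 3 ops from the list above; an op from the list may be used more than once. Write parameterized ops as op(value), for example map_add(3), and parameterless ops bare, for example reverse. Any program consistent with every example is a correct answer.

map_neg | take(4) | sum

Check, running the answer program on each example:
  [43, -24, -32, -21] -> [-43, 24, 32, 21] -> [-43, 24, 32, 21] -> 34
  [-29, 45, -29, -36] -> [29, -45, 29, 36] -> [29, -45, 29, 36] -> 49
  [-7, 12, 37, -14, 23, -42, 10, 22] -> [7, -12, -37, 14, -23, 42, -10, -22] -> [7, -12, -37, 14] -> -28
  [-45, 32, 5, 48] -> [45, -32, -5, -48] -> [45, -32, -5, -48] -> -40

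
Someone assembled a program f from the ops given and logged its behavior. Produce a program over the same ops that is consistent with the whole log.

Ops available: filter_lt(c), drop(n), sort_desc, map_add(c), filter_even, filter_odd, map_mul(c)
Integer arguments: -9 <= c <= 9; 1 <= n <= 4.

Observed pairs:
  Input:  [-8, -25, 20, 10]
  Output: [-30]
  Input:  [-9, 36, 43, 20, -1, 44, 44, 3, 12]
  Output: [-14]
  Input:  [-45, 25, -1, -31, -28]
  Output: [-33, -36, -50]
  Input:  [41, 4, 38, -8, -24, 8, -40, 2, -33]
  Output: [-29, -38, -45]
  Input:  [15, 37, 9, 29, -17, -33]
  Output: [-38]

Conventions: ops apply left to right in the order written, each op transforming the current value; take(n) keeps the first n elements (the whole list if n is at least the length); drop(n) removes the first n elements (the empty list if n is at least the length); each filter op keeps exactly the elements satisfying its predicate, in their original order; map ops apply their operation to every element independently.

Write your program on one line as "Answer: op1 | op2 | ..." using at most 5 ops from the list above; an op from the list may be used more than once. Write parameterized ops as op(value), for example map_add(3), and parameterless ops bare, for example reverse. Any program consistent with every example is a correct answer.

map_add(-5) | filter_lt(-4) | sort_desc | drop(1)

Check, running the answer program on each example:
  [-8, -25, 20, 10] -> [-13, -30, 15, 5] -> [-13, -30] -> [-13, -30] -> [-30]
  [-9, 36, 43, 20, -1, 44, 44, 3, 12] -> [-14, 31, 38, 15, -6, 39, 39, -2, 7] -> [-14, -6] -> [-6, -14] -> [-14]
  [-45, 25, -1, -31, -28] -> [-50, 20, -6, -36, -33] -> [-50, -6, -36, -33] -> [-6, -33, -36, -50] -> [-33, -36, -50]
  [41, 4, 38, -8, -24, 8, -40, 2, -33] -> [36, -1, 33, -13, -29, 3, -45, -3, -38] -> [-13, -29, -45, -38] -> [-13, -29, -38, -45] -> [-29, -38, -45]
  [15, 37, 9, 29, -17, -33] -> [10, 32, 4, 24, -22, -38] -> [-22, -38] -> [-22, -38] -> [-38]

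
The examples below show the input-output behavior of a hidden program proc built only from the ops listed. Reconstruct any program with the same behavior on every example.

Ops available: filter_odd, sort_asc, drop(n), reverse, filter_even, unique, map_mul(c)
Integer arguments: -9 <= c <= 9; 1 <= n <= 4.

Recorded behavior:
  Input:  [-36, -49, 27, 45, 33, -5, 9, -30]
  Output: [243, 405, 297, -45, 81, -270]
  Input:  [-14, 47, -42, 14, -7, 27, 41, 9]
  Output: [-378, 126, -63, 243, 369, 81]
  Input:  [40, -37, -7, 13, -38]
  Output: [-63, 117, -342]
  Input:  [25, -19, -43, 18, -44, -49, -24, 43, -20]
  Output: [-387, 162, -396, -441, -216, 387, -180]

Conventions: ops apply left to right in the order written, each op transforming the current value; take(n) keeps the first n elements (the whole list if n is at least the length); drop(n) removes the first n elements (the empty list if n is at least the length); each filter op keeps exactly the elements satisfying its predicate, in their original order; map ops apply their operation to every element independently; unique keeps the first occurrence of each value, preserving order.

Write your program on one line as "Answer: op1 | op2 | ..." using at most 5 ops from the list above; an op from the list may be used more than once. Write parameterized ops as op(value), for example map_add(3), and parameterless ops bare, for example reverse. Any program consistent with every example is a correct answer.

reverse | map_mul(-1) | map_mul(-9) | reverse | drop(2)

Check, running the answer program on each example:
  [-36, -49, 27, 45, 33, -5, 9, -30] -> [-30, 9, -5, 33, 45, 27, -49, -36] -> [30, -9, 5, -33, -45, -27, 49, 36] -> [-270, 81, -45, 297, 405, 243, -441, -324] -> [-324, -441, 243, 405, 297, -45, 81, -270] -> [243, 405, 297, -45, 81, -270]
  [-14, 47, -42, 14, -7, 27, 41, 9] -> [9, 41, 27, -7, 14, -42, 47, -14] -> [-9, -41, -27, 7, -14, 42, -47, 14] -> [81, 369, 243, -63, 126, -378, 423, -126] -> [-126, 423, -378, 126, -63, 243, 369, 81] -> [-378, 126, -63, 243, 369, 81]
  [40, -37, -7, 13, -38] -> [-38, 13, -7, -37, 40] -> [38, -13, 7, 37, -40] -> [-342, 117, -63, -333, 360] -> [360, -333, -63, 117, -342] -> [-63, 117, -342]
  [25, -19, -43, 18, -44, -49, -24, 43, -20] -> [-20, 43, -24, -49, -44, 18, -43, -19, 25] -> [20, -43, 24, 49, 44, -18, 43, 19, -25] -> [-180, 387, -216, -441, -396, 162, -387, -171, 225] -> [225, -171, -387, 162, -396, -441, -216, 387, -180] -> [-387, 162, -396, -441, -216, 387, -180]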